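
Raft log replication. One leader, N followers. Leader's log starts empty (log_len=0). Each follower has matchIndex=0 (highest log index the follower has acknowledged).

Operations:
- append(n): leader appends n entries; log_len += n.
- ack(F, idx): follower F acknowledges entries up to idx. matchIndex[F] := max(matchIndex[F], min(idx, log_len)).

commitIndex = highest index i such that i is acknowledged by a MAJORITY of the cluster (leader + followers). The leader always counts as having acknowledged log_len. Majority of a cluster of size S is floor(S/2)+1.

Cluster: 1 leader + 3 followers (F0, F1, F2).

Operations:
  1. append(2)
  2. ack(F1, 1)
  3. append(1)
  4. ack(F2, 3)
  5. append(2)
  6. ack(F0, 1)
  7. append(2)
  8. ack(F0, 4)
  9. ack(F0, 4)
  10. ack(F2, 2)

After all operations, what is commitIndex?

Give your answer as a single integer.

Op 1: append 2 -> log_len=2
Op 2: F1 acks idx 1 -> match: F0=0 F1=1 F2=0; commitIndex=0
Op 3: append 1 -> log_len=3
Op 4: F2 acks idx 3 -> match: F0=0 F1=1 F2=3; commitIndex=1
Op 5: append 2 -> log_len=5
Op 6: F0 acks idx 1 -> match: F0=1 F1=1 F2=3; commitIndex=1
Op 7: append 2 -> log_len=7
Op 8: F0 acks idx 4 -> match: F0=4 F1=1 F2=3; commitIndex=3
Op 9: F0 acks idx 4 -> match: F0=4 F1=1 F2=3; commitIndex=3
Op 10: F2 acks idx 2 -> match: F0=4 F1=1 F2=3; commitIndex=3

Answer: 3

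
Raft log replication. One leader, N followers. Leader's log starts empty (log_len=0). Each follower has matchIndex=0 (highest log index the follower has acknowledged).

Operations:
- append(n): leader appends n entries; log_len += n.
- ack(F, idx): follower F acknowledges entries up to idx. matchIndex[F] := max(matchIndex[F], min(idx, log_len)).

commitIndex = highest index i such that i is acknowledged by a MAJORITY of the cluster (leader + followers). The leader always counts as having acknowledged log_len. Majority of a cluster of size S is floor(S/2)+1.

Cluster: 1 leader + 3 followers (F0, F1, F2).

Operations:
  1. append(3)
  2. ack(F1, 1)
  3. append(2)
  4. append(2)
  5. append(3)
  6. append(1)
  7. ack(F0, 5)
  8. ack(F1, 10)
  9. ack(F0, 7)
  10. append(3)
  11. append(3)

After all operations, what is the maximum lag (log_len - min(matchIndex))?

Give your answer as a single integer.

Op 1: append 3 -> log_len=3
Op 2: F1 acks idx 1 -> match: F0=0 F1=1 F2=0; commitIndex=0
Op 3: append 2 -> log_len=5
Op 4: append 2 -> log_len=7
Op 5: append 3 -> log_len=10
Op 6: append 1 -> log_len=11
Op 7: F0 acks idx 5 -> match: F0=5 F1=1 F2=0; commitIndex=1
Op 8: F1 acks idx 10 -> match: F0=5 F1=10 F2=0; commitIndex=5
Op 9: F0 acks idx 7 -> match: F0=7 F1=10 F2=0; commitIndex=7
Op 10: append 3 -> log_len=14
Op 11: append 3 -> log_len=17

Answer: 17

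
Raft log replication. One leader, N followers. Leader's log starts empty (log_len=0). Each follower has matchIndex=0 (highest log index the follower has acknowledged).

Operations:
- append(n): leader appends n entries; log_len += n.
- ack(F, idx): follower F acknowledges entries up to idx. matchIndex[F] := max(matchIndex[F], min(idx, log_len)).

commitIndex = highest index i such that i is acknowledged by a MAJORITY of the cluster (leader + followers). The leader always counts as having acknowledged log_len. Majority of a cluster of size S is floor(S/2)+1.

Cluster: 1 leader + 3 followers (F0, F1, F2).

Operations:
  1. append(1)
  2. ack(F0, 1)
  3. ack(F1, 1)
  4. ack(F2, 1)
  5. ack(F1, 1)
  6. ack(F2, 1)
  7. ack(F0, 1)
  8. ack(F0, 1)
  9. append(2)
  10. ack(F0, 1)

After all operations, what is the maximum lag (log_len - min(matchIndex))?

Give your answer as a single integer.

Answer: 2

Derivation:
Op 1: append 1 -> log_len=1
Op 2: F0 acks idx 1 -> match: F0=1 F1=0 F2=0; commitIndex=0
Op 3: F1 acks idx 1 -> match: F0=1 F1=1 F2=0; commitIndex=1
Op 4: F2 acks idx 1 -> match: F0=1 F1=1 F2=1; commitIndex=1
Op 5: F1 acks idx 1 -> match: F0=1 F1=1 F2=1; commitIndex=1
Op 6: F2 acks idx 1 -> match: F0=1 F1=1 F2=1; commitIndex=1
Op 7: F0 acks idx 1 -> match: F0=1 F1=1 F2=1; commitIndex=1
Op 8: F0 acks idx 1 -> match: F0=1 F1=1 F2=1; commitIndex=1
Op 9: append 2 -> log_len=3
Op 10: F0 acks idx 1 -> match: F0=1 F1=1 F2=1; commitIndex=1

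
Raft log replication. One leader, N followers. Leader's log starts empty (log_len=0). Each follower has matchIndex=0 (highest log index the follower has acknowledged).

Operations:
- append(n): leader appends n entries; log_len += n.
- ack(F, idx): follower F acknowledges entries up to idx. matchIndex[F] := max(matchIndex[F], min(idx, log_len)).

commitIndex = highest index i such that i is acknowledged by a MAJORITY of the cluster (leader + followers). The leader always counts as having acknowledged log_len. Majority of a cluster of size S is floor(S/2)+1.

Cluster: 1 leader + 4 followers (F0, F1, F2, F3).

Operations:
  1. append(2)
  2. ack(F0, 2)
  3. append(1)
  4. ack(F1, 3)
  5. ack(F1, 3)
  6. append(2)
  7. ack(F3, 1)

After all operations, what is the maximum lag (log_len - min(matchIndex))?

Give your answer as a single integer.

Answer: 5

Derivation:
Op 1: append 2 -> log_len=2
Op 2: F0 acks idx 2 -> match: F0=2 F1=0 F2=0 F3=0; commitIndex=0
Op 3: append 1 -> log_len=3
Op 4: F1 acks idx 3 -> match: F0=2 F1=3 F2=0 F3=0; commitIndex=2
Op 5: F1 acks idx 3 -> match: F0=2 F1=3 F2=0 F3=0; commitIndex=2
Op 6: append 2 -> log_len=5
Op 7: F3 acks idx 1 -> match: F0=2 F1=3 F2=0 F3=1; commitIndex=2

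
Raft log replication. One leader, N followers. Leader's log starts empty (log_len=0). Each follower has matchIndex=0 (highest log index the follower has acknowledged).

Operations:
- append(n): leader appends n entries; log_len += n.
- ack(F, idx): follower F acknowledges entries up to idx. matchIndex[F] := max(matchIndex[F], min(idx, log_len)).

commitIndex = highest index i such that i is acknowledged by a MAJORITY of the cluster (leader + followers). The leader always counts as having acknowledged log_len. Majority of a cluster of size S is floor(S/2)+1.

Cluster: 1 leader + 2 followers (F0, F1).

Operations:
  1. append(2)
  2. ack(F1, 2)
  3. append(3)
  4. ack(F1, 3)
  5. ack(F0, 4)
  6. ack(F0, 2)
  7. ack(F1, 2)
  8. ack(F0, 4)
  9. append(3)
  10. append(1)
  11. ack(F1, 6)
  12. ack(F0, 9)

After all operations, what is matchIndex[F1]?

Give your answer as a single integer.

Op 1: append 2 -> log_len=2
Op 2: F1 acks idx 2 -> match: F0=0 F1=2; commitIndex=2
Op 3: append 3 -> log_len=5
Op 4: F1 acks idx 3 -> match: F0=0 F1=3; commitIndex=3
Op 5: F0 acks idx 4 -> match: F0=4 F1=3; commitIndex=4
Op 6: F0 acks idx 2 -> match: F0=4 F1=3; commitIndex=4
Op 7: F1 acks idx 2 -> match: F0=4 F1=3; commitIndex=4
Op 8: F0 acks idx 4 -> match: F0=4 F1=3; commitIndex=4
Op 9: append 3 -> log_len=8
Op 10: append 1 -> log_len=9
Op 11: F1 acks idx 6 -> match: F0=4 F1=6; commitIndex=6
Op 12: F0 acks idx 9 -> match: F0=9 F1=6; commitIndex=9

Answer: 6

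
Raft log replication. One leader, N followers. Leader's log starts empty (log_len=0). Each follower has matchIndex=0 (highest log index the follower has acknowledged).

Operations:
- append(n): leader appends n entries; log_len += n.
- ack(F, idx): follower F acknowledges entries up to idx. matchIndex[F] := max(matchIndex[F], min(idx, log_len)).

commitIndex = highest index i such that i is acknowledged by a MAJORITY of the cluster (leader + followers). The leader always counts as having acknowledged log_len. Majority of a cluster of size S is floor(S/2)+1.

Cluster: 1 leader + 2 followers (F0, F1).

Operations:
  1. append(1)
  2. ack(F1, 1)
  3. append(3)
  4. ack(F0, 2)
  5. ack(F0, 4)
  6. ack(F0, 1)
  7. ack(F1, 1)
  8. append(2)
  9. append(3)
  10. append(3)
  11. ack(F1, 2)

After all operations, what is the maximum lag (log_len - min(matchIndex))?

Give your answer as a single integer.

Answer: 10

Derivation:
Op 1: append 1 -> log_len=1
Op 2: F1 acks idx 1 -> match: F0=0 F1=1; commitIndex=1
Op 3: append 3 -> log_len=4
Op 4: F0 acks idx 2 -> match: F0=2 F1=1; commitIndex=2
Op 5: F0 acks idx 4 -> match: F0=4 F1=1; commitIndex=4
Op 6: F0 acks idx 1 -> match: F0=4 F1=1; commitIndex=4
Op 7: F1 acks idx 1 -> match: F0=4 F1=1; commitIndex=4
Op 8: append 2 -> log_len=6
Op 9: append 3 -> log_len=9
Op 10: append 3 -> log_len=12
Op 11: F1 acks idx 2 -> match: F0=4 F1=2; commitIndex=4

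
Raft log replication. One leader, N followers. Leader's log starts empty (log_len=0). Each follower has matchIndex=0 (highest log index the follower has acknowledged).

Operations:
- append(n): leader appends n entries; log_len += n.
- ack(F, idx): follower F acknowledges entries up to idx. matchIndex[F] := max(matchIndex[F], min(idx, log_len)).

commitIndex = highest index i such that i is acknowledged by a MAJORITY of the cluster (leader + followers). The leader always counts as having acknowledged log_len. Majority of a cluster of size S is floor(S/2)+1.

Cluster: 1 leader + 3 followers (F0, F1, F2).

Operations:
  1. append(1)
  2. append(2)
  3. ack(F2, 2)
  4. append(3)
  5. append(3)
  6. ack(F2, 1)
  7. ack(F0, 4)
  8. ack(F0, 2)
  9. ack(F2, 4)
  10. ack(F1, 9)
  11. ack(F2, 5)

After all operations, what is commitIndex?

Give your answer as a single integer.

Op 1: append 1 -> log_len=1
Op 2: append 2 -> log_len=3
Op 3: F2 acks idx 2 -> match: F0=0 F1=0 F2=2; commitIndex=0
Op 4: append 3 -> log_len=6
Op 5: append 3 -> log_len=9
Op 6: F2 acks idx 1 -> match: F0=0 F1=0 F2=2; commitIndex=0
Op 7: F0 acks idx 4 -> match: F0=4 F1=0 F2=2; commitIndex=2
Op 8: F0 acks idx 2 -> match: F0=4 F1=0 F2=2; commitIndex=2
Op 9: F2 acks idx 4 -> match: F0=4 F1=0 F2=4; commitIndex=4
Op 10: F1 acks idx 9 -> match: F0=4 F1=9 F2=4; commitIndex=4
Op 11: F2 acks idx 5 -> match: F0=4 F1=9 F2=5; commitIndex=5

Answer: 5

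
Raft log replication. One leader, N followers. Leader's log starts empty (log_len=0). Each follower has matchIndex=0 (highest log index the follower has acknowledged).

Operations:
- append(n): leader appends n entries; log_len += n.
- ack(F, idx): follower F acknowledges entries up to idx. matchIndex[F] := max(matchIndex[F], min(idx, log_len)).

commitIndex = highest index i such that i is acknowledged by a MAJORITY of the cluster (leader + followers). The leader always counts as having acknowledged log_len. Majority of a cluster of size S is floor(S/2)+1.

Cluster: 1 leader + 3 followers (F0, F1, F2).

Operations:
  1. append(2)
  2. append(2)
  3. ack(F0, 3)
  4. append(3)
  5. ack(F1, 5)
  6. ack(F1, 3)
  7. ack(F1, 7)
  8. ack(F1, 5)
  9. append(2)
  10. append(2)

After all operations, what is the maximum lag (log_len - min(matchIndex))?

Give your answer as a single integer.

Op 1: append 2 -> log_len=2
Op 2: append 2 -> log_len=4
Op 3: F0 acks idx 3 -> match: F0=3 F1=0 F2=0; commitIndex=0
Op 4: append 3 -> log_len=7
Op 5: F1 acks idx 5 -> match: F0=3 F1=5 F2=0; commitIndex=3
Op 6: F1 acks idx 3 -> match: F0=3 F1=5 F2=0; commitIndex=3
Op 7: F1 acks idx 7 -> match: F0=3 F1=7 F2=0; commitIndex=3
Op 8: F1 acks idx 5 -> match: F0=3 F1=7 F2=0; commitIndex=3
Op 9: append 2 -> log_len=9
Op 10: append 2 -> log_len=11

Answer: 11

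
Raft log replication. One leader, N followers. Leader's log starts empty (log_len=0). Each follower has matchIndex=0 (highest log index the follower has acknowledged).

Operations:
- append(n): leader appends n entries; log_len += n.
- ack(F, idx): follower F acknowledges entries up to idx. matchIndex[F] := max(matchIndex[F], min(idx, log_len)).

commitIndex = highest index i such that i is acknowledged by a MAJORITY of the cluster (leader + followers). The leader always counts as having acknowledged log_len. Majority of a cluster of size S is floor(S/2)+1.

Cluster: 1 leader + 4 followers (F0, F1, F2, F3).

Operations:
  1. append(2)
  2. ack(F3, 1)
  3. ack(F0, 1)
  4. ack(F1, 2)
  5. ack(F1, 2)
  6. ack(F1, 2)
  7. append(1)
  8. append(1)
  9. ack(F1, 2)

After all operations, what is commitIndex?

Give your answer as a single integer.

Answer: 1

Derivation:
Op 1: append 2 -> log_len=2
Op 2: F3 acks idx 1 -> match: F0=0 F1=0 F2=0 F3=1; commitIndex=0
Op 3: F0 acks idx 1 -> match: F0=1 F1=0 F2=0 F3=1; commitIndex=1
Op 4: F1 acks idx 2 -> match: F0=1 F1=2 F2=0 F3=1; commitIndex=1
Op 5: F1 acks idx 2 -> match: F0=1 F1=2 F2=0 F3=1; commitIndex=1
Op 6: F1 acks idx 2 -> match: F0=1 F1=2 F2=0 F3=1; commitIndex=1
Op 7: append 1 -> log_len=3
Op 8: append 1 -> log_len=4
Op 9: F1 acks idx 2 -> match: F0=1 F1=2 F2=0 F3=1; commitIndex=1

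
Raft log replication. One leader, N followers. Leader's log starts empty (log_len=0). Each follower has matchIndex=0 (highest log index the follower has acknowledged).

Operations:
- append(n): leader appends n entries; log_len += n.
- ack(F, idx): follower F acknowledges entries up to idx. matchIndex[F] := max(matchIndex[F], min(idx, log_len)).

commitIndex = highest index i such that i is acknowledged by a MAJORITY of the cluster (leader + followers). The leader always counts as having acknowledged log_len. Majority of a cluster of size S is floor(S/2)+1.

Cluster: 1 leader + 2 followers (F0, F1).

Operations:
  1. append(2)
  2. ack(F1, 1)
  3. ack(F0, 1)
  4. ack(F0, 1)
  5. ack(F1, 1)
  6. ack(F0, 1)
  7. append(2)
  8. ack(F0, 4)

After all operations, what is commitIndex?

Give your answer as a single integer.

Answer: 4

Derivation:
Op 1: append 2 -> log_len=2
Op 2: F1 acks idx 1 -> match: F0=0 F1=1; commitIndex=1
Op 3: F0 acks idx 1 -> match: F0=1 F1=1; commitIndex=1
Op 4: F0 acks idx 1 -> match: F0=1 F1=1; commitIndex=1
Op 5: F1 acks idx 1 -> match: F0=1 F1=1; commitIndex=1
Op 6: F0 acks idx 1 -> match: F0=1 F1=1; commitIndex=1
Op 7: append 2 -> log_len=4
Op 8: F0 acks idx 4 -> match: F0=4 F1=1; commitIndex=4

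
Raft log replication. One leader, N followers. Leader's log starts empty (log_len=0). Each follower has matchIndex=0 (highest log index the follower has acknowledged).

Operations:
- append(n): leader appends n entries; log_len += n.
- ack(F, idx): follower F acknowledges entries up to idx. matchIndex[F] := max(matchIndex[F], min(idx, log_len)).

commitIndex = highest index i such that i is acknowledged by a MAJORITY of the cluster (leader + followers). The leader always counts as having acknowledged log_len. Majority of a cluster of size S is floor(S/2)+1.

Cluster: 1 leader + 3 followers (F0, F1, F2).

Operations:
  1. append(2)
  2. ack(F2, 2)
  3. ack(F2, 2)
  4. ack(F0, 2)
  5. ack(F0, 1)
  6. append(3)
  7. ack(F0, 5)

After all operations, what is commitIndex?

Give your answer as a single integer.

Op 1: append 2 -> log_len=2
Op 2: F2 acks idx 2 -> match: F0=0 F1=0 F2=2; commitIndex=0
Op 3: F2 acks idx 2 -> match: F0=0 F1=0 F2=2; commitIndex=0
Op 4: F0 acks idx 2 -> match: F0=2 F1=0 F2=2; commitIndex=2
Op 5: F0 acks idx 1 -> match: F0=2 F1=0 F2=2; commitIndex=2
Op 6: append 3 -> log_len=5
Op 7: F0 acks idx 5 -> match: F0=5 F1=0 F2=2; commitIndex=2

Answer: 2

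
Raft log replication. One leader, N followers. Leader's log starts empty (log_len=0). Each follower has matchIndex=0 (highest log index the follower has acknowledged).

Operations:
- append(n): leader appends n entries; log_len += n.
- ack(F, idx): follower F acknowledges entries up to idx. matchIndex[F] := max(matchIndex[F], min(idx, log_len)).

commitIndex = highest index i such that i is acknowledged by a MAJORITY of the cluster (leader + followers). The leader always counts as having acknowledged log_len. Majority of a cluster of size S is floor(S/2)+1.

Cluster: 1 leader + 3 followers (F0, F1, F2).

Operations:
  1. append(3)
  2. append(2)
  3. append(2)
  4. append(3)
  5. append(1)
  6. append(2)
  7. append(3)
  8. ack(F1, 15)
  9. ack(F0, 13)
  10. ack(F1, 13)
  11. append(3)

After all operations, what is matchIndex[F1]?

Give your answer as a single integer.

Answer: 15

Derivation:
Op 1: append 3 -> log_len=3
Op 2: append 2 -> log_len=5
Op 3: append 2 -> log_len=7
Op 4: append 3 -> log_len=10
Op 5: append 1 -> log_len=11
Op 6: append 2 -> log_len=13
Op 7: append 3 -> log_len=16
Op 8: F1 acks idx 15 -> match: F0=0 F1=15 F2=0; commitIndex=0
Op 9: F0 acks idx 13 -> match: F0=13 F1=15 F2=0; commitIndex=13
Op 10: F1 acks idx 13 -> match: F0=13 F1=15 F2=0; commitIndex=13
Op 11: append 3 -> log_len=19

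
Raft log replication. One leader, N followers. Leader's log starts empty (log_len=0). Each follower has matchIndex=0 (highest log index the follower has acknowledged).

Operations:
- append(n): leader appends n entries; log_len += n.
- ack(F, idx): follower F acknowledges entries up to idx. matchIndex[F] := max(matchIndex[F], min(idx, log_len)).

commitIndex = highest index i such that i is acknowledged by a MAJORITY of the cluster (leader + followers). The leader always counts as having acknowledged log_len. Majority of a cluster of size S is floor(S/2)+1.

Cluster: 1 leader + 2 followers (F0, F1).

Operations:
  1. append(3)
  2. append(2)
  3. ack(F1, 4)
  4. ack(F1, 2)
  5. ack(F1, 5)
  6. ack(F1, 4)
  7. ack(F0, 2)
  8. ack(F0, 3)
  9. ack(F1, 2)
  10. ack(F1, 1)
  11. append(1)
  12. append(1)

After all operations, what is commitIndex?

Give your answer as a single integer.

Op 1: append 3 -> log_len=3
Op 2: append 2 -> log_len=5
Op 3: F1 acks idx 4 -> match: F0=0 F1=4; commitIndex=4
Op 4: F1 acks idx 2 -> match: F0=0 F1=4; commitIndex=4
Op 5: F1 acks idx 5 -> match: F0=0 F1=5; commitIndex=5
Op 6: F1 acks idx 4 -> match: F0=0 F1=5; commitIndex=5
Op 7: F0 acks idx 2 -> match: F0=2 F1=5; commitIndex=5
Op 8: F0 acks idx 3 -> match: F0=3 F1=5; commitIndex=5
Op 9: F1 acks idx 2 -> match: F0=3 F1=5; commitIndex=5
Op 10: F1 acks idx 1 -> match: F0=3 F1=5; commitIndex=5
Op 11: append 1 -> log_len=6
Op 12: append 1 -> log_len=7

Answer: 5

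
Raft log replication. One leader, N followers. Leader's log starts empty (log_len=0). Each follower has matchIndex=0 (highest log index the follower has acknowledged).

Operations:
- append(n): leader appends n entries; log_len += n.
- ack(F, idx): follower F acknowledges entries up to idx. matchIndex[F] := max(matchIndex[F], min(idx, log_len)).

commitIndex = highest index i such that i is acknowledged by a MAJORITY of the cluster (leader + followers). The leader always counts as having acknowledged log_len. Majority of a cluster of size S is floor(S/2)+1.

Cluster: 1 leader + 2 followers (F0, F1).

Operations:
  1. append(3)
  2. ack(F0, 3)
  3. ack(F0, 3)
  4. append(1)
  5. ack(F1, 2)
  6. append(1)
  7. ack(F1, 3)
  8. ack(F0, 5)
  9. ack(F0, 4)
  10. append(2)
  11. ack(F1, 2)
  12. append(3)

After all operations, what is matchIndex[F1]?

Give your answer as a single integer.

Op 1: append 3 -> log_len=3
Op 2: F0 acks idx 3 -> match: F0=3 F1=0; commitIndex=3
Op 3: F0 acks idx 3 -> match: F0=3 F1=0; commitIndex=3
Op 4: append 1 -> log_len=4
Op 5: F1 acks idx 2 -> match: F0=3 F1=2; commitIndex=3
Op 6: append 1 -> log_len=5
Op 7: F1 acks idx 3 -> match: F0=3 F1=3; commitIndex=3
Op 8: F0 acks idx 5 -> match: F0=5 F1=3; commitIndex=5
Op 9: F0 acks idx 4 -> match: F0=5 F1=3; commitIndex=5
Op 10: append 2 -> log_len=7
Op 11: F1 acks idx 2 -> match: F0=5 F1=3; commitIndex=5
Op 12: append 3 -> log_len=10

Answer: 3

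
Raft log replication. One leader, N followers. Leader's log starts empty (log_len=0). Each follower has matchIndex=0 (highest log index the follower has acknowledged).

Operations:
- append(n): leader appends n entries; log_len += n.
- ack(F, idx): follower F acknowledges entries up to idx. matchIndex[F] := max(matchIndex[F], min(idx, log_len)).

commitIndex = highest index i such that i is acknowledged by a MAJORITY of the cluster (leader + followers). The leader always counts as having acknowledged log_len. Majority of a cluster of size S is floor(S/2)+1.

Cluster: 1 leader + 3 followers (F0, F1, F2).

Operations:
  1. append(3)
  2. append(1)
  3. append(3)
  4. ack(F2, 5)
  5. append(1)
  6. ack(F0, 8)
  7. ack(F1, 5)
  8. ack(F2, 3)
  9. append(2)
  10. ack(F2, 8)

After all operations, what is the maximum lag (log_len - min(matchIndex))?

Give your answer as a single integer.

Op 1: append 3 -> log_len=3
Op 2: append 1 -> log_len=4
Op 3: append 3 -> log_len=7
Op 4: F2 acks idx 5 -> match: F0=0 F1=0 F2=5; commitIndex=0
Op 5: append 1 -> log_len=8
Op 6: F0 acks idx 8 -> match: F0=8 F1=0 F2=5; commitIndex=5
Op 7: F1 acks idx 5 -> match: F0=8 F1=5 F2=5; commitIndex=5
Op 8: F2 acks idx 3 -> match: F0=8 F1=5 F2=5; commitIndex=5
Op 9: append 2 -> log_len=10
Op 10: F2 acks idx 8 -> match: F0=8 F1=5 F2=8; commitIndex=8

Answer: 5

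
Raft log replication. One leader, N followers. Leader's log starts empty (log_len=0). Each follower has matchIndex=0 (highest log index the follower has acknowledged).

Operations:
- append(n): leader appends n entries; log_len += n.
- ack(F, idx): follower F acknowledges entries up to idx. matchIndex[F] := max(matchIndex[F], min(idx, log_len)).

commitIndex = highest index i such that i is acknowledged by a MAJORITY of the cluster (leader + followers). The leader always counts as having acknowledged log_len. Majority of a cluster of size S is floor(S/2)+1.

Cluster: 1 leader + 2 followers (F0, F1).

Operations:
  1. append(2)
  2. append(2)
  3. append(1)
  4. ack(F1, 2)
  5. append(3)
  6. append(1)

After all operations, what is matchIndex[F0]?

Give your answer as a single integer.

Answer: 0

Derivation:
Op 1: append 2 -> log_len=2
Op 2: append 2 -> log_len=4
Op 3: append 1 -> log_len=5
Op 4: F1 acks idx 2 -> match: F0=0 F1=2; commitIndex=2
Op 5: append 3 -> log_len=8
Op 6: append 1 -> log_len=9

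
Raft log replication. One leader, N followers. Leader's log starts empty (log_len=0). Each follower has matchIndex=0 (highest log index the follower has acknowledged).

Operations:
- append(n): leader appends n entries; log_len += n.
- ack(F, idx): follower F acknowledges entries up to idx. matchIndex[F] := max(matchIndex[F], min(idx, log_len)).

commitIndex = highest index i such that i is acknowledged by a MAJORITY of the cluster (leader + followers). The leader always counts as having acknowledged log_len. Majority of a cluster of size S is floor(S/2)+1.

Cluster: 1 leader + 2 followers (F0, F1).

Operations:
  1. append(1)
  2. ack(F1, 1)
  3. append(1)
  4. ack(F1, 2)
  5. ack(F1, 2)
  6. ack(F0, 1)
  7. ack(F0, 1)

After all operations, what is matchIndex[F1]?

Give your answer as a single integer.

Answer: 2

Derivation:
Op 1: append 1 -> log_len=1
Op 2: F1 acks idx 1 -> match: F0=0 F1=1; commitIndex=1
Op 3: append 1 -> log_len=2
Op 4: F1 acks idx 2 -> match: F0=0 F1=2; commitIndex=2
Op 5: F1 acks idx 2 -> match: F0=0 F1=2; commitIndex=2
Op 6: F0 acks idx 1 -> match: F0=1 F1=2; commitIndex=2
Op 7: F0 acks idx 1 -> match: F0=1 F1=2; commitIndex=2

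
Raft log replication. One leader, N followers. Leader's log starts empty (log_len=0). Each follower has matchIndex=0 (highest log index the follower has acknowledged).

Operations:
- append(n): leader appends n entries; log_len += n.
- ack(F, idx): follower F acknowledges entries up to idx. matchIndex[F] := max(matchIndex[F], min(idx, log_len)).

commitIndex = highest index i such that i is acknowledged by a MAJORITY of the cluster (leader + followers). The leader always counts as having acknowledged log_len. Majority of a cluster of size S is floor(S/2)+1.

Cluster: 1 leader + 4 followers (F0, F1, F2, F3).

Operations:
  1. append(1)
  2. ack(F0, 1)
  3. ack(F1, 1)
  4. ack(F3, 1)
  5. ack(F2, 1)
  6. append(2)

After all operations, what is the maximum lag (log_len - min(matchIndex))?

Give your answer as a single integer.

Op 1: append 1 -> log_len=1
Op 2: F0 acks idx 1 -> match: F0=1 F1=0 F2=0 F3=0; commitIndex=0
Op 3: F1 acks idx 1 -> match: F0=1 F1=1 F2=0 F3=0; commitIndex=1
Op 4: F3 acks idx 1 -> match: F0=1 F1=1 F2=0 F3=1; commitIndex=1
Op 5: F2 acks idx 1 -> match: F0=1 F1=1 F2=1 F3=1; commitIndex=1
Op 6: append 2 -> log_len=3

Answer: 2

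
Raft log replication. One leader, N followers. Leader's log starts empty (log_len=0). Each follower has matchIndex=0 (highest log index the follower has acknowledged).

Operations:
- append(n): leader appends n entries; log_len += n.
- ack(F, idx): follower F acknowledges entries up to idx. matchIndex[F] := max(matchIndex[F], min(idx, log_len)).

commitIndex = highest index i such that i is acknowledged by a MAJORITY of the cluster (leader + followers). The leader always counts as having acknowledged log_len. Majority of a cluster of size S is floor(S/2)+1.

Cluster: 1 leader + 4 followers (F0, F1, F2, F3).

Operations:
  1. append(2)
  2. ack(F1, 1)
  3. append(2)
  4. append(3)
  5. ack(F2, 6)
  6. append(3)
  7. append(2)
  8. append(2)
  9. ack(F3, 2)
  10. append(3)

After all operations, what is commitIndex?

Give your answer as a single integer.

Op 1: append 2 -> log_len=2
Op 2: F1 acks idx 1 -> match: F0=0 F1=1 F2=0 F3=0; commitIndex=0
Op 3: append 2 -> log_len=4
Op 4: append 3 -> log_len=7
Op 5: F2 acks idx 6 -> match: F0=0 F1=1 F2=6 F3=0; commitIndex=1
Op 6: append 3 -> log_len=10
Op 7: append 2 -> log_len=12
Op 8: append 2 -> log_len=14
Op 9: F3 acks idx 2 -> match: F0=0 F1=1 F2=6 F3=2; commitIndex=2
Op 10: append 3 -> log_len=17

Answer: 2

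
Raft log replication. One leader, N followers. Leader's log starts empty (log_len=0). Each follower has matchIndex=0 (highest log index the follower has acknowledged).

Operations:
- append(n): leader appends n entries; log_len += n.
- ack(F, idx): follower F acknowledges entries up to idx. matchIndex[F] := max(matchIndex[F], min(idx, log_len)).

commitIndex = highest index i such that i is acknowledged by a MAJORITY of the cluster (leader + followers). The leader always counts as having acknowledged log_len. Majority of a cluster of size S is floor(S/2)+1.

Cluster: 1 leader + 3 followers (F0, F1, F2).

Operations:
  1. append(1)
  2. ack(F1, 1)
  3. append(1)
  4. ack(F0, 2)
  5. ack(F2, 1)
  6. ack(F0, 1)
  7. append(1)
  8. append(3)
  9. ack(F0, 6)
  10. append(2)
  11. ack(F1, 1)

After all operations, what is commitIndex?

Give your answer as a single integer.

Op 1: append 1 -> log_len=1
Op 2: F1 acks idx 1 -> match: F0=0 F1=1 F2=0; commitIndex=0
Op 3: append 1 -> log_len=2
Op 4: F0 acks idx 2 -> match: F0=2 F1=1 F2=0; commitIndex=1
Op 5: F2 acks idx 1 -> match: F0=2 F1=1 F2=1; commitIndex=1
Op 6: F0 acks idx 1 -> match: F0=2 F1=1 F2=1; commitIndex=1
Op 7: append 1 -> log_len=3
Op 8: append 3 -> log_len=6
Op 9: F0 acks idx 6 -> match: F0=6 F1=1 F2=1; commitIndex=1
Op 10: append 2 -> log_len=8
Op 11: F1 acks idx 1 -> match: F0=6 F1=1 F2=1; commitIndex=1

Answer: 1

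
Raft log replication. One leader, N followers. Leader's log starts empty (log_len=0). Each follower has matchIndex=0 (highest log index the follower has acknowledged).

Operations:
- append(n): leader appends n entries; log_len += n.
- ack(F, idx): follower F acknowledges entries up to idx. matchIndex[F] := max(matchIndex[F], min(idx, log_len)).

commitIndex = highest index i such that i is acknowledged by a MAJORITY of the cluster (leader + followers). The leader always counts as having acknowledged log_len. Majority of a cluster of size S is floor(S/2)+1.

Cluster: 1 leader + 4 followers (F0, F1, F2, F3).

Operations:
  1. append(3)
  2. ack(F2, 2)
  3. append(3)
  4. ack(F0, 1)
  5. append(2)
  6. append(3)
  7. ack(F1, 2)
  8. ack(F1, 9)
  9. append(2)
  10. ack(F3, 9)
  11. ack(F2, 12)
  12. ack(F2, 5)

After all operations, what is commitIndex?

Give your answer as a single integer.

Answer: 9

Derivation:
Op 1: append 3 -> log_len=3
Op 2: F2 acks idx 2 -> match: F0=0 F1=0 F2=2 F3=0; commitIndex=0
Op 3: append 3 -> log_len=6
Op 4: F0 acks idx 1 -> match: F0=1 F1=0 F2=2 F3=0; commitIndex=1
Op 5: append 2 -> log_len=8
Op 6: append 3 -> log_len=11
Op 7: F1 acks idx 2 -> match: F0=1 F1=2 F2=2 F3=0; commitIndex=2
Op 8: F1 acks idx 9 -> match: F0=1 F1=9 F2=2 F3=0; commitIndex=2
Op 9: append 2 -> log_len=13
Op 10: F3 acks idx 9 -> match: F0=1 F1=9 F2=2 F3=9; commitIndex=9
Op 11: F2 acks idx 12 -> match: F0=1 F1=9 F2=12 F3=9; commitIndex=9
Op 12: F2 acks idx 5 -> match: F0=1 F1=9 F2=12 F3=9; commitIndex=9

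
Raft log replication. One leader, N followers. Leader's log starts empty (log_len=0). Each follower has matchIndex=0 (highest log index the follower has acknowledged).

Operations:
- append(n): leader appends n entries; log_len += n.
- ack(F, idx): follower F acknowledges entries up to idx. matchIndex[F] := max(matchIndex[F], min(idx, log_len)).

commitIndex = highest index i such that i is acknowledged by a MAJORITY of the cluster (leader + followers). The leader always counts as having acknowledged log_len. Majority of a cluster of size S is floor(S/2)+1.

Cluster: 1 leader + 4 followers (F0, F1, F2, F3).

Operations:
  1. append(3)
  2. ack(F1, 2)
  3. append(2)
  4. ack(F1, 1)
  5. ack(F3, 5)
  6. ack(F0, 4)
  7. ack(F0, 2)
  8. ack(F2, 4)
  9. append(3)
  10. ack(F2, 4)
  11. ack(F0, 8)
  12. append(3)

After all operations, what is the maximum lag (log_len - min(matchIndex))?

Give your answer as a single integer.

Answer: 9

Derivation:
Op 1: append 3 -> log_len=3
Op 2: F1 acks idx 2 -> match: F0=0 F1=2 F2=0 F3=0; commitIndex=0
Op 3: append 2 -> log_len=5
Op 4: F1 acks idx 1 -> match: F0=0 F1=2 F2=0 F3=0; commitIndex=0
Op 5: F3 acks idx 5 -> match: F0=0 F1=2 F2=0 F3=5; commitIndex=2
Op 6: F0 acks idx 4 -> match: F0=4 F1=2 F2=0 F3=5; commitIndex=4
Op 7: F0 acks idx 2 -> match: F0=4 F1=2 F2=0 F3=5; commitIndex=4
Op 8: F2 acks idx 4 -> match: F0=4 F1=2 F2=4 F3=5; commitIndex=4
Op 9: append 3 -> log_len=8
Op 10: F2 acks idx 4 -> match: F0=4 F1=2 F2=4 F3=5; commitIndex=4
Op 11: F0 acks idx 8 -> match: F0=8 F1=2 F2=4 F3=5; commitIndex=5
Op 12: append 3 -> log_len=11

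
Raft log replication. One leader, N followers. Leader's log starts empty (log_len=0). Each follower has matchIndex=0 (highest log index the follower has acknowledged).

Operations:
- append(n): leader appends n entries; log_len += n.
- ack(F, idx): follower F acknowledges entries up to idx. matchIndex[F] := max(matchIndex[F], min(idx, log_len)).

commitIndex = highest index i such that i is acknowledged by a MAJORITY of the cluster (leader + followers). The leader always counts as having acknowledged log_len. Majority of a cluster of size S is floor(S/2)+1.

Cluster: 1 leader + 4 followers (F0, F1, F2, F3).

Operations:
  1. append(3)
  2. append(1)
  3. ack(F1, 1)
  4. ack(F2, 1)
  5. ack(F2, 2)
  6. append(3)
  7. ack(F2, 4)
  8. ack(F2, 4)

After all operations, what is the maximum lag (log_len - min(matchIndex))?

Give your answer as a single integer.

Answer: 7

Derivation:
Op 1: append 3 -> log_len=3
Op 2: append 1 -> log_len=4
Op 3: F1 acks idx 1 -> match: F0=0 F1=1 F2=0 F3=0; commitIndex=0
Op 4: F2 acks idx 1 -> match: F0=0 F1=1 F2=1 F3=0; commitIndex=1
Op 5: F2 acks idx 2 -> match: F0=0 F1=1 F2=2 F3=0; commitIndex=1
Op 6: append 3 -> log_len=7
Op 7: F2 acks idx 4 -> match: F0=0 F1=1 F2=4 F3=0; commitIndex=1
Op 8: F2 acks idx 4 -> match: F0=0 F1=1 F2=4 F3=0; commitIndex=1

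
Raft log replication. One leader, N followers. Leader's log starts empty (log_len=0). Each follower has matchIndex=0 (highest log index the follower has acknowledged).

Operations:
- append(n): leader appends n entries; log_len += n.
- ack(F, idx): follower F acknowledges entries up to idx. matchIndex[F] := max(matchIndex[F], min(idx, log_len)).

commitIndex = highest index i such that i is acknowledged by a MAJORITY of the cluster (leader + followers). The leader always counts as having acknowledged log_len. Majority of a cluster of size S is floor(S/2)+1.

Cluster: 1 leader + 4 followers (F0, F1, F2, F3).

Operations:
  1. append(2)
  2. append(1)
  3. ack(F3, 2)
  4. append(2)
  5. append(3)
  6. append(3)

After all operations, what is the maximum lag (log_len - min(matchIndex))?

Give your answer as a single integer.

Answer: 11

Derivation:
Op 1: append 2 -> log_len=2
Op 2: append 1 -> log_len=3
Op 3: F3 acks idx 2 -> match: F0=0 F1=0 F2=0 F3=2; commitIndex=0
Op 4: append 2 -> log_len=5
Op 5: append 3 -> log_len=8
Op 6: append 3 -> log_len=11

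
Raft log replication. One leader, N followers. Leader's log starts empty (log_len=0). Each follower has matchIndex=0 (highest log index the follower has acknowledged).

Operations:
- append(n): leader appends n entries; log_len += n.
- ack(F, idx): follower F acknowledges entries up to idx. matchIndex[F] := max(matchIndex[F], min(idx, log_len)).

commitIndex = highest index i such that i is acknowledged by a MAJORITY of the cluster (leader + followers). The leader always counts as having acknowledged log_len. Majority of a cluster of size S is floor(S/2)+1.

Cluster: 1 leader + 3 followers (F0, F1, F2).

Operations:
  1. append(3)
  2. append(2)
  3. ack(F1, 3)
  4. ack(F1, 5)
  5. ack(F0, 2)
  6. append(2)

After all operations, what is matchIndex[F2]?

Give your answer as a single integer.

Op 1: append 3 -> log_len=3
Op 2: append 2 -> log_len=5
Op 3: F1 acks idx 3 -> match: F0=0 F1=3 F2=0; commitIndex=0
Op 4: F1 acks idx 5 -> match: F0=0 F1=5 F2=0; commitIndex=0
Op 5: F0 acks idx 2 -> match: F0=2 F1=5 F2=0; commitIndex=2
Op 6: append 2 -> log_len=7

Answer: 0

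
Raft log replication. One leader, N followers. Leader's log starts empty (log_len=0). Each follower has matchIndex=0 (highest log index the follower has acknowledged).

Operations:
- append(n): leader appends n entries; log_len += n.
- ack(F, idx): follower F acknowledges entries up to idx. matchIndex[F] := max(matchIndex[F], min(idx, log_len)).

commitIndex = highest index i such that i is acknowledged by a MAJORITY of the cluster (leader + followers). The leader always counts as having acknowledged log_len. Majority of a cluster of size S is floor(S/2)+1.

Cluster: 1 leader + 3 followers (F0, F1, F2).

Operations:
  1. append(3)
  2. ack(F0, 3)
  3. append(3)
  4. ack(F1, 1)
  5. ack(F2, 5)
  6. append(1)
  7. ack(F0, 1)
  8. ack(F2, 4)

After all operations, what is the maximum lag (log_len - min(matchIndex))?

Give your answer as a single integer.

Op 1: append 3 -> log_len=3
Op 2: F0 acks idx 3 -> match: F0=3 F1=0 F2=0; commitIndex=0
Op 3: append 3 -> log_len=6
Op 4: F1 acks idx 1 -> match: F0=3 F1=1 F2=0; commitIndex=1
Op 5: F2 acks idx 5 -> match: F0=3 F1=1 F2=5; commitIndex=3
Op 6: append 1 -> log_len=7
Op 7: F0 acks idx 1 -> match: F0=3 F1=1 F2=5; commitIndex=3
Op 8: F2 acks idx 4 -> match: F0=3 F1=1 F2=5; commitIndex=3

Answer: 6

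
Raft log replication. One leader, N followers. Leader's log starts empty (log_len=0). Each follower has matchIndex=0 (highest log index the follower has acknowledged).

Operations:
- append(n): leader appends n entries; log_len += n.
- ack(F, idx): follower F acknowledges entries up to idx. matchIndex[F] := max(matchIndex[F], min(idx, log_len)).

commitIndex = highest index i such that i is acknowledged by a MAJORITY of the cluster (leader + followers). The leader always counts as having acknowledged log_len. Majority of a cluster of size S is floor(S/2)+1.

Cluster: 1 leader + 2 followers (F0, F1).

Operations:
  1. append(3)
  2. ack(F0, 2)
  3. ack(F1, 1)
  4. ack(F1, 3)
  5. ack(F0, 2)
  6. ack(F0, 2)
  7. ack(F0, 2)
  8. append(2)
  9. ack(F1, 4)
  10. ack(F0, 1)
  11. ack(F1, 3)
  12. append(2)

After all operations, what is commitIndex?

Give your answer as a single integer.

Answer: 4

Derivation:
Op 1: append 3 -> log_len=3
Op 2: F0 acks idx 2 -> match: F0=2 F1=0; commitIndex=2
Op 3: F1 acks idx 1 -> match: F0=2 F1=1; commitIndex=2
Op 4: F1 acks idx 3 -> match: F0=2 F1=3; commitIndex=3
Op 5: F0 acks idx 2 -> match: F0=2 F1=3; commitIndex=3
Op 6: F0 acks idx 2 -> match: F0=2 F1=3; commitIndex=3
Op 7: F0 acks idx 2 -> match: F0=2 F1=3; commitIndex=3
Op 8: append 2 -> log_len=5
Op 9: F1 acks idx 4 -> match: F0=2 F1=4; commitIndex=4
Op 10: F0 acks idx 1 -> match: F0=2 F1=4; commitIndex=4
Op 11: F1 acks idx 3 -> match: F0=2 F1=4; commitIndex=4
Op 12: append 2 -> log_len=7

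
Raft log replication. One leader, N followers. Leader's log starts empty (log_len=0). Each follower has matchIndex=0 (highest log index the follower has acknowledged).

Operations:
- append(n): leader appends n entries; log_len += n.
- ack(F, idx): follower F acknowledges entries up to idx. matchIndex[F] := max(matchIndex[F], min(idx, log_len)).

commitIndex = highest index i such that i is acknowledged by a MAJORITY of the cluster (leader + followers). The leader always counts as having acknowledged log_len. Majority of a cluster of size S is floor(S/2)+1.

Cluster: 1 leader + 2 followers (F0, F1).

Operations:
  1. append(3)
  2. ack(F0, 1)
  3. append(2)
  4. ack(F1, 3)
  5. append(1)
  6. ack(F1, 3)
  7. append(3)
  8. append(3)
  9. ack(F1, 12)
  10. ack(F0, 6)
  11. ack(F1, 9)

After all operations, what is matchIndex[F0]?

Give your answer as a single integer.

Answer: 6

Derivation:
Op 1: append 3 -> log_len=3
Op 2: F0 acks idx 1 -> match: F0=1 F1=0; commitIndex=1
Op 3: append 2 -> log_len=5
Op 4: F1 acks idx 3 -> match: F0=1 F1=3; commitIndex=3
Op 5: append 1 -> log_len=6
Op 6: F1 acks idx 3 -> match: F0=1 F1=3; commitIndex=3
Op 7: append 3 -> log_len=9
Op 8: append 3 -> log_len=12
Op 9: F1 acks idx 12 -> match: F0=1 F1=12; commitIndex=12
Op 10: F0 acks idx 6 -> match: F0=6 F1=12; commitIndex=12
Op 11: F1 acks idx 9 -> match: F0=6 F1=12; commitIndex=12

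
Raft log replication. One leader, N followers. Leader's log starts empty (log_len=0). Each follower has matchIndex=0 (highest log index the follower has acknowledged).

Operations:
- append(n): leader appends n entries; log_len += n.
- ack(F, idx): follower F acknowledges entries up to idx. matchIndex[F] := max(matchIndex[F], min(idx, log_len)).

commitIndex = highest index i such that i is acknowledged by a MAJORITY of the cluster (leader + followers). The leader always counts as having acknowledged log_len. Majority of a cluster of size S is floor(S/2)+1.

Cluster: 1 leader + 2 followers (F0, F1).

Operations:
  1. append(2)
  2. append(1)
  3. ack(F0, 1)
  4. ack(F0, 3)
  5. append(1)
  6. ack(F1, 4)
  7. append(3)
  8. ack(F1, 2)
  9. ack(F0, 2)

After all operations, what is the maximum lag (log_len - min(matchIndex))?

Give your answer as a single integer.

Op 1: append 2 -> log_len=2
Op 2: append 1 -> log_len=3
Op 3: F0 acks idx 1 -> match: F0=1 F1=0; commitIndex=1
Op 4: F0 acks idx 3 -> match: F0=3 F1=0; commitIndex=3
Op 5: append 1 -> log_len=4
Op 6: F1 acks idx 4 -> match: F0=3 F1=4; commitIndex=4
Op 7: append 3 -> log_len=7
Op 8: F1 acks idx 2 -> match: F0=3 F1=4; commitIndex=4
Op 9: F0 acks idx 2 -> match: F0=3 F1=4; commitIndex=4

Answer: 4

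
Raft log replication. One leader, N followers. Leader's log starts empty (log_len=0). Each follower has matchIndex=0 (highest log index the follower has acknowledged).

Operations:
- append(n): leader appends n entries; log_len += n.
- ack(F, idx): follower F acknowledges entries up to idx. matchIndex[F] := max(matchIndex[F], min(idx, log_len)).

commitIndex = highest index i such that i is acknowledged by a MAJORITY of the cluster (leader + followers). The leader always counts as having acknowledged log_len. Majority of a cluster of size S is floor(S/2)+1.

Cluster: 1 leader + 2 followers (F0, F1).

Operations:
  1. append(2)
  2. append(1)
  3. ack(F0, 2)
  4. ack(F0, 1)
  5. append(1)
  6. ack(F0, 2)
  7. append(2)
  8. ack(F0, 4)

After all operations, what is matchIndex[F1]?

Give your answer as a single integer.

Op 1: append 2 -> log_len=2
Op 2: append 1 -> log_len=3
Op 3: F0 acks idx 2 -> match: F0=2 F1=0; commitIndex=2
Op 4: F0 acks idx 1 -> match: F0=2 F1=0; commitIndex=2
Op 5: append 1 -> log_len=4
Op 6: F0 acks idx 2 -> match: F0=2 F1=0; commitIndex=2
Op 7: append 2 -> log_len=6
Op 8: F0 acks idx 4 -> match: F0=4 F1=0; commitIndex=4

Answer: 0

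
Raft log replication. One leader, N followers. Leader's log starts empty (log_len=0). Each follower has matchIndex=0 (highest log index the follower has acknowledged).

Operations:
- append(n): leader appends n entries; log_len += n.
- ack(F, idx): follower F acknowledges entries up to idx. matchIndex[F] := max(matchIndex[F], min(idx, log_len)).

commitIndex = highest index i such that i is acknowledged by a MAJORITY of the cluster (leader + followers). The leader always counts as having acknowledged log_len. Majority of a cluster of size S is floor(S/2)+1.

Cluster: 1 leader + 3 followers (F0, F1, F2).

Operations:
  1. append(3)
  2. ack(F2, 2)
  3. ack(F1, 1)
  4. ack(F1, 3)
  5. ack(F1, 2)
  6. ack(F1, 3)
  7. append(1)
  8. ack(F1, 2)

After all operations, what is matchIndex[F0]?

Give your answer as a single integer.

Op 1: append 3 -> log_len=3
Op 2: F2 acks idx 2 -> match: F0=0 F1=0 F2=2; commitIndex=0
Op 3: F1 acks idx 1 -> match: F0=0 F1=1 F2=2; commitIndex=1
Op 4: F1 acks idx 3 -> match: F0=0 F1=3 F2=2; commitIndex=2
Op 5: F1 acks idx 2 -> match: F0=0 F1=3 F2=2; commitIndex=2
Op 6: F1 acks idx 3 -> match: F0=0 F1=3 F2=2; commitIndex=2
Op 7: append 1 -> log_len=4
Op 8: F1 acks idx 2 -> match: F0=0 F1=3 F2=2; commitIndex=2

Answer: 0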